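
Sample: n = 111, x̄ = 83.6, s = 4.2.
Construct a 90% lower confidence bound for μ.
μ ≥ 83.09

Lower bound (one-sided):
t* = 1.289 (one-sided for 90%)
Lower bound = x̄ - t* · s/√n = 83.6 - 1.289 · 4.2/√111 = 83.09

We are 90% confident that μ ≥ 83.09.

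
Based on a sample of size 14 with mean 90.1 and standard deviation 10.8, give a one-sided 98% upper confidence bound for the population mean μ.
μ ≤ 96.69

Upper bound (one-sided):
t* = 2.282 (one-sided for 98%)
Upper bound = x̄ + t* · s/√n = 90.1 + 2.282 · 10.8/√14 = 96.69

We are 98% confident that μ ≤ 96.69.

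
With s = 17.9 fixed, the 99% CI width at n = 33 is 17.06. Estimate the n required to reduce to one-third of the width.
n ≈ 297

CI width ∝ 1/√n
To reduce width by factor 3, need √n to grow by 3 → need 3² = 9 times as many samples.

Current: n = 33, width = 17.06
New: n = 297, width ≈ 5.39

Width reduced by factor of 17.06/5.39 = 3.17.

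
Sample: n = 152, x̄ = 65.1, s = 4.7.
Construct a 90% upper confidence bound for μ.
μ ≤ 65.59

Upper bound (one-sided):
t* = 1.287 (one-sided for 90%)
Upper bound = x̄ + t* · s/√n = 65.1 + 1.287 · 4.7/√152 = 65.59

We are 90% confident that μ ≤ 65.59.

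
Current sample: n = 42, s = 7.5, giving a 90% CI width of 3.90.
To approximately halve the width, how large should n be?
n ≈ 168

CI width ∝ 1/√n
To reduce width by factor 2, need √n to grow by 2 → need 2² = 4 times as many samples.

Current: n = 42, width = 3.90
New: n = 168, width ≈ 1.91

Width reduced by factor of 3.90/1.91 = 2.04.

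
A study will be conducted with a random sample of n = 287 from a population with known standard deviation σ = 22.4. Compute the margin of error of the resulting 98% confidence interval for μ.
Margin of error = 3.08

Margin of error = z* · σ/√n
= 2.326 · 22.4/√287
= 2.326 · 22.4/16.9411
= 3.08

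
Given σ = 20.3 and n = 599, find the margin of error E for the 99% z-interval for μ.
Margin of error = 2.14

Margin of error = z* · σ/√n
= 2.576 · 20.3/√599
= 2.576 · 20.3/24.4745
= 2.14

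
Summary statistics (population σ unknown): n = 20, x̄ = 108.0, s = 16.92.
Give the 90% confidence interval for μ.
(101.46, 114.54)

t-interval (σ unknown):
df = n - 1 = 19
t* = 1.729 for 90% confidence

Margin of error = t* · s/√n = 1.729 · 16.92/√20 = 6.54

CI: (101.46, 114.54)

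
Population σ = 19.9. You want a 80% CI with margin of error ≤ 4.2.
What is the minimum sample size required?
n ≥ 37

For margin E ≤ 4.2:
n ≥ (z* · σ / E)²
n ≥ (1.282 · 19.9 / 4.2)²
n ≥ 36.90

Minimum n = 37 (rounding up)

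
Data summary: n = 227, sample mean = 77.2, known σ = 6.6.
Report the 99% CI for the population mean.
(76.07, 78.33)

z-interval (σ known):
z* = 2.576 for 99% confidence

Margin of error = z* · σ/√n = 2.576 · 6.6/√227 = 1.13

CI: (77.2 - 1.13, 77.2 + 1.13) = (76.07, 78.33)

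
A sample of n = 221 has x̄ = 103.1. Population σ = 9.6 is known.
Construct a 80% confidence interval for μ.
(102.27, 103.93)

z-interval (σ known):
z* = 1.282 for 80% confidence

Margin of error = z* · σ/√n = 1.282 · 9.6/√221 = 0.83

CI: (103.1 - 0.83, 103.1 + 0.83) = (102.27, 103.93)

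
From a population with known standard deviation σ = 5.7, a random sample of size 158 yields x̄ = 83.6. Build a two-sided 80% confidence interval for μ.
(83.02, 84.18)

z-interval (σ known):
z* = 1.282 for 80% confidence

Margin of error = z* · σ/√n = 1.282 · 5.7/√158 = 0.58

CI: (83.6 - 0.58, 83.6 + 0.58) = (83.02, 84.18)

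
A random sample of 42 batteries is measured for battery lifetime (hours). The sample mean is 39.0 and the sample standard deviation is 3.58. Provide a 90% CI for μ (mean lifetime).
(38.07, 39.93)

t-interval (σ unknown):
df = n - 1 = 41
t* = 1.683 for 90% confidence

Margin of error = t* · s/√n = 1.683 · 3.58/√42 = 0.93

CI: (38.07, 39.93)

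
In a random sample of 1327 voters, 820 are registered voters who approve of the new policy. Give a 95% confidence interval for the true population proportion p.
(0.592, 0.644)

Proportion CI:
p̂ = 820/1327 = 0.61794
SE = √(p̂(1-p̂)/n) = √(0.61794 · 0.38206 / 1327) = 0.01334

z* = 1.960
Margin = z* · SE = 1.960 · 0.01334 = 0.0261

CI: 0.61794 ± 0.0261 = (0.592, 0.644)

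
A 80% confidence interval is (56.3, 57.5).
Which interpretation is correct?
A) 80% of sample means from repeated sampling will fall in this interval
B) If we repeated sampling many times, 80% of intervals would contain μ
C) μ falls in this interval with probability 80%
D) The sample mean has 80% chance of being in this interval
B

A) Wrong — coverage applies to intervals containing μ, not to future x̄ values.
B) Correct — this is the frequentist long-run coverage interpretation.
C) Wrong — μ is fixed; the randomness lives in the interval, not in μ.
D) Wrong — x̄ is observed and sits in the interval by construction.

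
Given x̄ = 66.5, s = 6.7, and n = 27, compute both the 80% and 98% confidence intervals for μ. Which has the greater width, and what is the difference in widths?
98% CI is wider by 3.00

df = 26
80% CI: t* = 1.315, (64.80, 68.20), width = 2 · t* · s/√n = 3.39
98% CI: t* = 2.479, (63.30, 69.70), width = 2 · t* · s/√n = 6.39

The 98% CI is wider by 6.39 - 3.39 = 3.00.
Higher confidence requires a wider interval.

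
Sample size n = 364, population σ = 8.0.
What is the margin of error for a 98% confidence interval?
Margin of error = 0.98

Margin of error = z* · σ/√n
= 2.326 · 8.0/√364
= 2.326 · 8.0/19.0788
= 0.98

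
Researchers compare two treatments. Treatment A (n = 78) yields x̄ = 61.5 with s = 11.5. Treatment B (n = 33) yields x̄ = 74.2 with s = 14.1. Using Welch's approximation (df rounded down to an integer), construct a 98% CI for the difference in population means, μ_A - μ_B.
(-19.38, -6.02)

Difference: x̄₁ - x̄₂ = -12.70
SE = √(s₁²/n₁ + s₂²/n₂) = √(11.5²/78 + 14.1²/33) = 2.7785
df = 50.87 → 50 (Welch–Satterthwaite, rounded down)
t* = 2.403

CI: -12.70 ± 2.403 · 2.7785 = -12.70 ± 6.68 = (-19.38, -6.02)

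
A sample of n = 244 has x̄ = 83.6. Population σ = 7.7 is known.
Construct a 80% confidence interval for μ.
(82.97, 84.23)

z-interval (σ known):
z* = 1.282 for 80% confidence

Margin of error = z* · σ/√n = 1.282 · 7.7/√244 = 0.63

CI: (83.6 - 0.63, 83.6 + 0.63) = (82.97, 84.23)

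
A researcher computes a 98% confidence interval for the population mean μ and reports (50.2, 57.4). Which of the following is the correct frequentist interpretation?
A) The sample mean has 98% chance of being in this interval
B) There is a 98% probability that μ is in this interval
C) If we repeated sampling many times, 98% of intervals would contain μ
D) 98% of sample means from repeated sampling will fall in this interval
C

A) Wrong — x̄ is observed and sits in the interval by construction.
B) Wrong — μ is fixed; the randomness lives in the interval, not in μ.
C) Correct — this is the frequentist long-run coverage interpretation.
D) Wrong — coverage applies to intervals containing μ, not to future x̄ values.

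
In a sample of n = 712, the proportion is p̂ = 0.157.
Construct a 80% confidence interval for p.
(0.140, 0.174)

Proportion CI:
SE = √(p̂(1-p̂)/n) = √(0.157 · 0.843 / 712) = 0.01363

z* = 1.282
Margin = z* · SE = 1.282 · 0.01363 = 0.0175

CI: 0.157 ± 0.0175 = (0.140, 0.174)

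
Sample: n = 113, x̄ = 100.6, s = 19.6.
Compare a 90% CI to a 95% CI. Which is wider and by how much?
95% CI is wider by 1.19

df = 112
90% CI: t* = 1.659, (97.54, 103.66), width = 2 · t* · s/√n = 6.12
95% CI: t* = 1.981, (96.95, 104.25), width = 2 · t* · s/√n = 7.31

The 95% CI is wider by 7.31 - 6.12 = 1.19.
Higher confidence requires a wider interval.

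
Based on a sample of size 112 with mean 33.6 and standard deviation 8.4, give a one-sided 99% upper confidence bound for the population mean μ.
μ ≤ 35.47

Upper bound (one-sided):
t* = 2.360 (one-sided for 99%)
Upper bound = x̄ + t* · s/√n = 33.6 + 2.360 · 8.4/√112 = 35.47

We are 99% confident that μ ≤ 35.47.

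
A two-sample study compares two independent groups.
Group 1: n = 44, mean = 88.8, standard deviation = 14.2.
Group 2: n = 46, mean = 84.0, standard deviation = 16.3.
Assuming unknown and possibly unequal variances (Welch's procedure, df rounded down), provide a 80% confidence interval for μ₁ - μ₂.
(0.64, 8.96)

Difference: x̄₁ - x̄₂ = 4.80
SE = √(s₁²/n₁ + s₂²/n₂) = √(14.2²/44 + 16.3²/46) = 3.2185
df = 87.25 → 87 (Welch–Satterthwaite, rounded down)
t* = 1.291

CI: 4.80 ± 1.291 · 3.2185 = 4.80 ± 4.16 = (0.64, 8.96)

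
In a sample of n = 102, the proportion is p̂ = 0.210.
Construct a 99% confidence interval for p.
(0.106, 0.314)

Proportion CI:
SE = √(p̂(1-p̂)/n) = √(0.210 · 0.790 / 102) = 0.04033

z* = 2.576
Margin = z* · SE = 2.576 · 0.04033 = 0.1039

CI: 0.210 ± 0.1039 = (0.106, 0.314)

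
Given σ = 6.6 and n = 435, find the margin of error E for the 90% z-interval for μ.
Margin of error = 0.52

Margin of error = z* · σ/√n
= 1.645 · 6.6/√435
= 1.645 · 6.6/20.8567
= 0.52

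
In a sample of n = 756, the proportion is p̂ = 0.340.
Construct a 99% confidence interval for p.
(0.296, 0.384)

Proportion CI:
SE = √(p̂(1-p̂)/n) = √(0.340 · 0.660 / 756) = 0.01723

z* = 2.576
Margin = z* · SE = 2.576 · 0.01723 = 0.0444

CI: 0.340 ± 0.0444 = (0.296, 0.384)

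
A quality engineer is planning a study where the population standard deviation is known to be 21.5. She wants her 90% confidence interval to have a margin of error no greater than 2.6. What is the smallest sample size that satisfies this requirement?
n ≥ 186

For margin E ≤ 2.6:
n ≥ (z* · σ / E)²
n ≥ (1.645 · 21.5 / 2.6)²
n ≥ 185.04

Minimum n = 186 (rounding up)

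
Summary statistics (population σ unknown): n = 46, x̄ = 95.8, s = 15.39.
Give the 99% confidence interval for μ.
(89.70, 101.90)

t-interval (σ unknown):
df = n - 1 = 45
t* = 2.690 for 99% confidence

Margin of error = t* · s/√n = 2.690 · 15.39/√46 = 6.10

CI: (89.70, 101.90)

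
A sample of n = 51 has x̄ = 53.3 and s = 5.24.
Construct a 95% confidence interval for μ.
(51.83, 54.77)

t-interval (σ unknown):
df = n - 1 = 50
t* = 2.009 for 95% confidence

Margin of error = t* · s/√n = 2.009 · 5.24/√51 = 1.47

CI: (51.83, 54.77)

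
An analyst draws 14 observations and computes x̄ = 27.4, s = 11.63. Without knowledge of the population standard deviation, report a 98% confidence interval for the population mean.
(19.16, 35.64)

t-interval (σ unknown):
df = n - 1 = 13
t* = 2.650 for 98% confidence

Margin of error = t* · s/√n = 2.650 · 11.63/√14 = 8.24

CI: (19.16, 35.64)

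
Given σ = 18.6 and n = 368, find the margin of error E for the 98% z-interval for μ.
Margin of error = 2.26

Margin of error = z* · σ/√n
= 2.326 · 18.6/√368
= 2.326 · 18.6/19.1833
= 2.26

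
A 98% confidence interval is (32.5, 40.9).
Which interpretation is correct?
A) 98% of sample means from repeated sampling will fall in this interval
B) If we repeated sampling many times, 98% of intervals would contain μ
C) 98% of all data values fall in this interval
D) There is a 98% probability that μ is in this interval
B

A) Wrong — coverage applies to intervals containing μ, not to future x̄ values.
B) Correct — this is the frequentist long-run coverage interpretation.
C) Wrong — a CI is about the parameter μ, not individual data values.
D) Wrong — μ is fixed; the randomness lives in the interval, not in μ.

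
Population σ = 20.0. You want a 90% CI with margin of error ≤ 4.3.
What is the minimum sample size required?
n ≥ 59

For margin E ≤ 4.3:
n ≥ (z* · σ / E)²
n ≥ (1.645 · 20.0 / 4.3)²
n ≥ 58.54

Minimum n = 59 (rounding up)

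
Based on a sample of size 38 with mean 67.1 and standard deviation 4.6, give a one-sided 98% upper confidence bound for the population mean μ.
μ ≤ 68.69

Upper bound (one-sided):
t* = 2.129 (one-sided for 98%)
Upper bound = x̄ + t* · s/√n = 67.1 + 2.129 · 4.6/√38 = 68.69

We are 98% confident that μ ≤ 68.69.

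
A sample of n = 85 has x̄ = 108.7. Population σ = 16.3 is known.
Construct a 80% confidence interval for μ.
(106.43, 110.97)

z-interval (σ known):
z* = 1.282 for 80% confidence

Margin of error = z* · σ/√n = 1.282 · 16.3/√85 = 2.27

CI: (108.7 - 2.27, 108.7 + 2.27) = (106.43, 110.97)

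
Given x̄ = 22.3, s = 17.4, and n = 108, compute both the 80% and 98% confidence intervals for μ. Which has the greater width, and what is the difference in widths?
98% CI is wider by 3.59

df = 107
80% CI: t* = 1.290, (20.14, 24.46), width = 2 · t* · s/√n = 4.32
98% CI: t* = 2.362, (18.35, 26.25), width = 2 · t* · s/√n = 7.91

The 98% CI is wider by 7.91 - 4.32 = 3.59.
Higher confidence requires a wider interval.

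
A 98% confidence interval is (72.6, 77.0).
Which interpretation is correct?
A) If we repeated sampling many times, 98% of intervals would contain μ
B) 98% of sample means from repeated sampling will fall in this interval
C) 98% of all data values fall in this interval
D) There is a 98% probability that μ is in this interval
A

A) Correct — this is the frequentist long-run coverage interpretation.
B) Wrong — coverage applies to intervals containing μ, not to future x̄ values.
C) Wrong — a CI is about the parameter μ, not individual data values.
D) Wrong — μ is fixed; the randomness lives in the interval, not in μ.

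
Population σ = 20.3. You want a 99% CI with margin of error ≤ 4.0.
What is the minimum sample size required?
n ≥ 171

For margin E ≤ 4.0:
n ≥ (z* · σ / E)²
n ≥ (2.576 · 20.3 / 4.0)²
n ≥ 170.91

Minimum n = 171 (rounding up)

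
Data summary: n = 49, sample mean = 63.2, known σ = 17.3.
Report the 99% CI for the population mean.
(56.83, 69.57)

z-interval (σ known):
z* = 2.576 for 99% confidence

Margin of error = z* · σ/√n = 2.576 · 17.3/√49 = 6.37

CI: (63.2 - 6.37, 63.2 + 6.37) = (56.83, 69.57)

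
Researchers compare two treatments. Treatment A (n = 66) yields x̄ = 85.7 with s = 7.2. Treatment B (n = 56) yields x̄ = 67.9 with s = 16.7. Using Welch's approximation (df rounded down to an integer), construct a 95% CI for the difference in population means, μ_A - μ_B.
(13.01, 22.59)

Difference: x̄₁ - x̄₂ = 17.80
SE = √(s₁²/n₁ + s₂²/n₂) = √(7.2²/66 + 16.7²/56) = 2.4012
df = 72.20 → 72 (Welch–Satterthwaite, rounded down)
t* = 1.993

CI: 17.80 ± 1.993 · 2.4012 = 17.80 ± 4.79 = (13.01, 22.59)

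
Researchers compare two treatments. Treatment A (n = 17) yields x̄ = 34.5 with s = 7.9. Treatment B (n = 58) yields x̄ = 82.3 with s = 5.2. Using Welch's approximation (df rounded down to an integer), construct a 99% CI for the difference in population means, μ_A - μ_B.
(-53.59, -42.01)

Difference: x̄₁ - x̄₂ = -47.80
SE = √(s₁²/n₁ + s₂²/n₂) = √(7.9²/17 + 5.2²/58) = 2.0341
df = 20.23 → 20 (Welch–Satterthwaite, rounded down)
t* = 2.845

CI: -47.80 ± 2.845 · 2.0341 = -47.80 ± 5.79 = (-53.59, -42.01)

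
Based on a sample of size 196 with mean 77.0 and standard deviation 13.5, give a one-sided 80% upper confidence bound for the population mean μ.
μ ≤ 77.81

Upper bound (one-sided):
t* = 0.843 (one-sided for 80%)
Upper bound = x̄ + t* · s/√n = 77.0 + 0.843 · 13.5/√196 = 77.81

We are 80% confident that μ ≤ 77.81.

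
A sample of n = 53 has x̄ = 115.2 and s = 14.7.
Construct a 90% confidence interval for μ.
(111.82, 118.58)

t-interval (σ unknown):
df = n - 1 = 52
t* = 1.675 for 90% confidence

Margin of error = t* · s/√n = 1.675 · 14.7/√53 = 3.38

CI: (111.82, 118.58)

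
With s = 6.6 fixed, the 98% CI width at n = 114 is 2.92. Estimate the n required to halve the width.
n ≈ 456

CI width ∝ 1/√n
To reduce width by factor 2, need √n to grow by 2 → need 2² = 4 times as many samples.

Current: n = 114, width = 2.92
New: n = 456, width ≈ 1.44

Width reduced by factor of 2.92/1.44 = 2.03.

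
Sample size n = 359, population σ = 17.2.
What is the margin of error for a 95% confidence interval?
Margin of error = 1.78

Margin of error = z* · σ/√n
= 1.960 · 17.2/√359
= 1.960 · 17.2/18.9473
= 1.78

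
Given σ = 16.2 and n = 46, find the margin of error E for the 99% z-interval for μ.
Margin of error = 6.15

Margin of error = z* · σ/√n
= 2.576 · 16.2/√46
= 2.576 · 16.2/6.7823
= 6.15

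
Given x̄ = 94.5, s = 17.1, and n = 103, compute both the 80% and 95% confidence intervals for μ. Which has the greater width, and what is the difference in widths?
95% CI is wider by 2.33

df = 102
80% CI: t* = 1.290, (92.33, 96.67), width = 2 · t* · s/√n = 4.35
95% CI: t* = 1.983, (91.16, 97.84), width = 2 · t* · s/√n = 6.68

The 95% CI is wider by 6.68 - 4.35 = 2.33.
Higher confidence requires a wider interval.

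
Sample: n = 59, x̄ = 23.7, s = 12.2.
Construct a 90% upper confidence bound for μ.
μ ≤ 25.76

Upper bound (one-sided):
t* = 1.296 (one-sided for 90%)
Upper bound = x̄ + t* · s/√n = 23.7 + 1.296 · 12.2/√59 = 25.76

We are 90% confident that μ ≤ 25.76.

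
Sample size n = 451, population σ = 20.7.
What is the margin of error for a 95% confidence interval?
Margin of error = 1.91

Margin of error = z* · σ/√n
= 1.960 · 20.7/√451
= 1.960 · 20.7/21.2368
= 1.91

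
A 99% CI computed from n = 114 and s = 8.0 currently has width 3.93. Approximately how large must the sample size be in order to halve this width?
n ≈ 456

CI width ∝ 1/√n
To reduce width by factor 2, need √n to grow by 2 → need 2² = 4 times as many samples.

Current: n = 114, width = 3.93
New: n = 456, width ≈ 1.94

Width reduced by factor of 3.93/1.94 = 2.03.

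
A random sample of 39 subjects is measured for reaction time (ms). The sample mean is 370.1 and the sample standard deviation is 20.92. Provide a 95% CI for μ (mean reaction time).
(363.32, 376.88)

t-interval (σ unknown):
df = n - 1 = 38
t* = 2.024 for 95% confidence

Margin of error = t* · s/√n = 2.024 · 20.92/√39 = 6.78

CI: (363.32, 376.88)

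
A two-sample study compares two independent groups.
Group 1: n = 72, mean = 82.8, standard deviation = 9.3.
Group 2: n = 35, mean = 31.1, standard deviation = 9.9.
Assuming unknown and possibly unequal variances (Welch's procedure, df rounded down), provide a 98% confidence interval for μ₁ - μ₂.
(46.93, 56.47)

Difference: x̄₁ - x̄₂ = 51.70
SE = √(s₁²/n₁ + s₂²/n₂) = √(9.3²/72 + 9.9²/35) = 2.0004
df = 63.80 → 63 (Welch–Satterthwaite, rounded down)
t* = 2.387

CI: 51.70 ± 2.387 · 2.0004 = 51.70 ± 4.77 = (46.93, 56.47)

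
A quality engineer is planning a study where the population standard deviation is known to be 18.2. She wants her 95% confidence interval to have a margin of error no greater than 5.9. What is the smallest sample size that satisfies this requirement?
n ≥ 37

For margin E ≤ 5.9:
n ≥ (z* · σ / E)²
n ≥ (1.960 · 18.2 / 5.9)²
n ≥ 36.56

Minimum n = 37 (rounding up)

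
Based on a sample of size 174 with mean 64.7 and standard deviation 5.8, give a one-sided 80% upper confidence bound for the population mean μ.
μ ≤ 65.07

Upper bound (one-sided):
t* = 0.844 (one-sided for 80%)
Upper bound = x̄ + t* · s/√n = 64.7 + 0.844 · 5.8/√174 = 65.07

We are 80% confident that μ ≤ 65.07.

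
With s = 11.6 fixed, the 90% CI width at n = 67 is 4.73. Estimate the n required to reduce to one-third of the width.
n ≈ 603

CI width ∝ 1/√n
To reduce width by factor 3, need √n to grow by 3 → need 3² = 9 times as many samples.

Current: n = 67, width = 4.73
New: n = 603, width ≈ 1.56

Width reduced by factor of 4.73/1.56 = 3.03.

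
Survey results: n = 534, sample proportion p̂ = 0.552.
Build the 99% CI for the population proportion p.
(0.497, 0.607)

Proportion CI:
SE = √(p̂(1-p̂)/n) = √(0.552 · 0.448 / 534) = 0.02152

z* = 2.576
Margin = z* · SE = 2.576 · 0.02152 = 0.0554

CI: 0.552 ± 0.0554 = (0.497, 0.607)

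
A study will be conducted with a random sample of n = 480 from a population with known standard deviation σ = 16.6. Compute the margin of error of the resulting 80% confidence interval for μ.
Margin of error = 0.97

Margin of error = z* · σ/√n
= 1.282 · 16.6/√480
= 1.282 · 16.6/21.9089
= 0.97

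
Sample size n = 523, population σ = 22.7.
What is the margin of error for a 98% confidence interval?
Margin of error = 2.31

Margin of error = z* · σ/√n
= 2.326 · 22.7/√523
= 2.326 · 22.7/22.8692
= 2.31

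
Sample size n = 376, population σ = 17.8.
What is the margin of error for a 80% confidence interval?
Margin of error = 1.18

Margin of error = z* · σ/√n
= 1.282 · 17.8/√376
= 1.282 · 17.8/19.3907
= 1.18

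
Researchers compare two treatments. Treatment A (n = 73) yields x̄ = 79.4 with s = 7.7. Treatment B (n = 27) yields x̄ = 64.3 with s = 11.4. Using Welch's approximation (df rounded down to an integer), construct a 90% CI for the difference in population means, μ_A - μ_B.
(11.09, 19.11)

Difference: x̄₁ - x̄₂ = 15.10
SE = √(s₁²/n₁ + s₂²/n₂) = √(7.7²/73 + 11.4²/27) = 2.3718
df = 35.15 → 35 (Welch–Satterthwaite, rounded down)
t* = 1.690

CI: 15.10 ± 1.690 · 2.3718 = 15.10 ± 4.01 = (11.09, 19.11)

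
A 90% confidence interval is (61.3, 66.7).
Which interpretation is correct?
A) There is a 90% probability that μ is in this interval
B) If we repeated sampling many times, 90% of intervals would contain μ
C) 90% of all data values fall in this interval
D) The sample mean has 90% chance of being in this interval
B

A) Wrong — μ is fixed; the randomness lives in the interval, not in μ.
B) Correct — this is the frequentist long-run coverage interpretation.
C) Wrong — a CI is about the parameter μ, not individual data values.
D) Wrong — x̄ is observed and sits in the interval by construction.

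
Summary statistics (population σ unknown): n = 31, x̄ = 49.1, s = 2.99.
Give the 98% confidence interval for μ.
(47.78, 50.42)

t-interval (σ unknown):
df = n - 1 = 30
t* = 2.457 for 98% confidence

Margin of error = t* · s/√n = 2.457 · 2.99/√31 = 1.32

CI: (47.78, 50.42)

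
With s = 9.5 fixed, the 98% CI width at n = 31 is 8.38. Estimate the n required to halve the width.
n ≈ 124

CI width ∝ 1/√n
To reduce width by factor 2, need √n to grow by 2 → need 2² = 4 times as many samples.

Current: n = 31, width = 8.38
New: n = 124, width ≈ 4.02

Width reduced by factor of 8.38/4.02 = 2.08.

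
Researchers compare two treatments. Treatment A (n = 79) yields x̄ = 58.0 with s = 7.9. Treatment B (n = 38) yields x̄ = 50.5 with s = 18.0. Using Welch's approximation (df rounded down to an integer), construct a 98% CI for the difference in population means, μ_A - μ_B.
(0.13, 14.87)

Difference: x̄₁ - x̄₂ = 7.50
SE = √(s₁²/n₁ + s₂²/n₂) = √(7.9²/79 + 18.0²/38) = 3.0523
df = 43.99 → 43 (Welch–Satterthwaite, rounded down)
t* = 2.416

CI: 7.50 ± 2.416 · 3.0523 = 7.50 ± 7.37 = (0.13, 14.87)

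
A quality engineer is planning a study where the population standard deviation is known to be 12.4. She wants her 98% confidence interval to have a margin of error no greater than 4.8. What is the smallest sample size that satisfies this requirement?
n ≥ 37

For margin E ≤ 4.8:
n ≥ (z* · σ / E)²
n ≥ (2.326 · 12.4 / 4.8)²
n ≥ 36.11

Minimum n = 37 (rounding up)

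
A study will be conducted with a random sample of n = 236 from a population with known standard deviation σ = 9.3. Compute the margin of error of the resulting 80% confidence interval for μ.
Margin of error = 0.78

Margin of error = z* · σ/√n
= 1.282 · 9.3/√236
= 1.282 · 9.3/15.3623
= 0.78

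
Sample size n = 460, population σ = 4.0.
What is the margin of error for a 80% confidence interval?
Margin of error = 0.24

Margin of error = z* · σ/√n
= 1.282 · 4.0/√460
= 1.282 · 4.0/21.4476
= 0.24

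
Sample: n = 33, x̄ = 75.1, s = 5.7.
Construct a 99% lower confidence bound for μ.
μ ≥ 72.67

Lower bound (one-sided):
t* = 2.449 (one-sided for 99%)
Lower bound = x̄ - t* · s/√n = 75.1 - 2.449 · 5.7/√33 = 72.67

We are 99% confident that μ ≥ 72.67.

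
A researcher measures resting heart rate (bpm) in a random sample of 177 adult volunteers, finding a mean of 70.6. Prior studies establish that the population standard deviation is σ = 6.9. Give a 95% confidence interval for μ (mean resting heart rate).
(69.58, 71.62)

z-interval (σ known):
z* = 1.960 for 95% confidence

Margin of error = z* · σ/√n = 1.960 · 6.9/√177 = 1.02

CI: (70.6 - 1.02, 70.6 + 1.02) = (69.58, 71.62)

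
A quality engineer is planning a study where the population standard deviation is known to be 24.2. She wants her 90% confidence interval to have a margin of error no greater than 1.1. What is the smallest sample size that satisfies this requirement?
n ≥ 1310

For margin E ≤ 1.1:
n ≥ (z* · σ / E)²
n ≥ (1.645 · 24.2 / 1.1)²
n ≥ 1309.72

Minimum n = 1310 (rounding up)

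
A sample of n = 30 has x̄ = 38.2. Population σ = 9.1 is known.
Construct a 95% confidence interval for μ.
(34.94, 41.46)

z-interval (σ known):
z* = 1.960 for 95% confidence

Margin of error = z* · σ/√n = 1.960 · 9.1/√30 = 3.26

CI: (38.2 - 3.26, 38.2 + 3.26) = (34.94, 41.46)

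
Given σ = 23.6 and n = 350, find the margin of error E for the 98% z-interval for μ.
Margin of error = 2.93

Margin of error = z* · σ/√n
= 2.326 · 23.6/√350
= 2.326 · 23.6/18.7083
= 2.93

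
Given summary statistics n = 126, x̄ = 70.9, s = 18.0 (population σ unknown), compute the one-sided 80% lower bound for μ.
μ ≥ 69.54

Lower bound (one-sided):
t* = 0.845 (one-sided for 80%)
Lower bound = x̄ - t* · s/√n = 70.9 - 0.845 · 18.0/√126 = 69.54

We are 80% confident that μ ≥ 69.54.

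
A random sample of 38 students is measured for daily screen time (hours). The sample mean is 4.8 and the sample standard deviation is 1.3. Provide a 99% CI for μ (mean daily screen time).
(4.23, 5.37)

t-interval (σ unknown):
df = n - 1 = 37
t* = 2.715 for 99% confidence

Margin of error = t* · s/√n = 2.715 · 1.3/√38 = 0.57

CI: (4.23, 5.37)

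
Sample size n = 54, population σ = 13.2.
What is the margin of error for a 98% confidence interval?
Margin of error = 4.18

Margin of error = z* · σ/√n
= 2.326 · 13.2/√54
= 2.326 · 13.2/7.3485
= 4.18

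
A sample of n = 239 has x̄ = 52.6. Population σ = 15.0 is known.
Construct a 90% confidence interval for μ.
(51.00, 54.20)

z-interval (σ known):
z* = 1.645 for 90% confidence

Margin of error = z* · σ/√n = 1.645 · 15.0/√239 = 1.60

CI: (52.6 - 1.60, 52.6 + 1.60) = (51.00, 54.20)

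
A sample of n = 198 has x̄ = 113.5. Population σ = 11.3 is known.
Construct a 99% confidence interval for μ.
(111.43, 115.57)

z-interval (σ known):
z* = 2.576 for 99% confidence

Margin of error = z* · σ/√n = 2.576 · 11.3/√198 = 2.07

CI: (113.5 - 2.07, 113.5 + 2.07) = (111.43, 115.57)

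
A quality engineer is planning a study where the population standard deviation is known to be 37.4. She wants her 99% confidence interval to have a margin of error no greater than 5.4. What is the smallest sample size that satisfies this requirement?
n ≥ 319

For margin E ≤ 5.4:
n ≥ (z* · σ / E)²
n ≥ (2.576 · 37.4 / 5.4)²
n ≥ 318.31

Minimum n = 319 (rounding up)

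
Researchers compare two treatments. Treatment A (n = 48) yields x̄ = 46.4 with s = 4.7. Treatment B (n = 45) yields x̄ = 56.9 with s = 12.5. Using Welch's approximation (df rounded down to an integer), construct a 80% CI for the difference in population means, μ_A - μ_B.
(-13.07, -7.93)

Difference: x̄₁ - x̄₂ = -10.50
SE = √(s₁²/n₁ + s₂²/n₂) = √(4.7²/48 + 12.5²/45) = 1.9830
df = 55.52 → 55 (Welch–Satterthwaite, rounded down)
t* = 1.297

CI: -10.50 ± 1.297 · 1.9830 = -10.50 ± 2.57 = (-13.07, -7.93)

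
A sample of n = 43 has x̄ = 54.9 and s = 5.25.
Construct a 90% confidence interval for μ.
(53.55, 56.25)

t-interval (σ unknown):
df = n - 1 = 42
t* = 1.682 for 90% confidence

Margin of error = t* · s/√n = 1.682 · 5.25/√43 = 1.35

CI: (53.55, 56.25)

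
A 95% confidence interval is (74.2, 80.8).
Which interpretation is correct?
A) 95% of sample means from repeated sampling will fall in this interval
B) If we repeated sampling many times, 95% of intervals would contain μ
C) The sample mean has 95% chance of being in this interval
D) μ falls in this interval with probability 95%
B

A) Wrong — coverage applies to intervals containing μ, not to future x̄ values.
B) Correct — this is the frequentist long-run coverage interpretation.
C) Wrong — x̄ is observed and sits in the interval by construction.
D) Wrong — μ is fixed; the randomness lives in the interval, not in μ.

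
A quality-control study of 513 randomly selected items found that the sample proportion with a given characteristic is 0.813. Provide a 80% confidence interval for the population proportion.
(0.791, 0.835)

Proportion CI:
SE = √(p̂(1-p̂)/n) = √(0.813 · 0.187 / 513) = 0.01722

z* = 1.282
Margin = z* · SE = 1.282 · 0.01722 = 0.0221

CI: 0.813 ± 0.0221 = (0.791, 0.835)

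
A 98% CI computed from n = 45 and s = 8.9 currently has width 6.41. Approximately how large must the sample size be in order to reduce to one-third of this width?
n ≈ 405

CI width ∝ 1/√n
To reduce width by factor 3, need √n to grow by 3 → need 3² = 9 times as many samples.

Current: n = 45, width = 6.41
New: n = 405, width ≈ 2.07

Width reduced by factor of 6.41/2.07 = 3.10.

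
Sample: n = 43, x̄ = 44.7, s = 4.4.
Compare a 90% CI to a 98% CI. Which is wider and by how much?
98% CI is wider by 0.98

df = 42
90% CI: t* = 1.682, (43.57, 45.83), width = 2 · t* · s/√n = 2.26
98% CI: t* = 2.418, (43.08, 46.32), width = 2 · t* · s/√n = 3.24

The 98% CI is wider by 3.24 - 2.26 = 0.98.
Higher confidence requires a wider interval.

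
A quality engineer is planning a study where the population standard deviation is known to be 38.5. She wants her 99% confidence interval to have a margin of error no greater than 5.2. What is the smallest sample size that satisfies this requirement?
n ≥ 364

For margin E ≤ 5.2:
n ≥ (z* · σ / E)²
n ≥ (2.576 · 38.5 / 5.2)²
n ≥ 363.75

Minimum n = 364 (rounding up)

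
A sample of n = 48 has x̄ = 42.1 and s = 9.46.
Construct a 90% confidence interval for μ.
(39.81, 44.39)

t-interval (σ unknown):
df = n - 1 = 47
t* = 1.678 for 90% confidence

Margin of error = t* · s/√n = 1.678 · 9.46/√48 = 2.29

CI: (39.81, 44.39)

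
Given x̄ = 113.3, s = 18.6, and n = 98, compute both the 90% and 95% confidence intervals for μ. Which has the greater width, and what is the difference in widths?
95% CI is wider by 1.22

df = 97
90% CI: t* = 1.661, (110.18, 116.42), width = 2 · t* · s/√n = 6.24
95% CI: t* = 1.985, (109.57, 117.03), width = 2 · t* · s/√n = 7.46

The 95% CI is wider by 7.46 - 6.24 = 1.22.
Higher confidence requires a wider interval.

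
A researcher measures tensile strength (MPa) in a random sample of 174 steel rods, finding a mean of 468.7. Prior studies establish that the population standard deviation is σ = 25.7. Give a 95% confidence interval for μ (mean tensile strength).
(464.88, 472.52)

z-interval (σ known):
z* = 1.960 for 95% confidence

Margin of error = z* · σ/√n = 1.960 · 25.7/√174 = 3.82

CI: (468.7 - 3.82, 468.7 + 3.82) = (464.88, 472.52)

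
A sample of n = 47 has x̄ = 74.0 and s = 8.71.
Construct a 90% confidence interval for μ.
(71.87, 76.13)

t-interval (σ unknown):
df = n - 1 = 46
t* = 1.679 for 90% confidence

Margin of error = t* · s/√n = 1.679 · 8.71/√47 = 2.13

CI: (71.87, 76.13)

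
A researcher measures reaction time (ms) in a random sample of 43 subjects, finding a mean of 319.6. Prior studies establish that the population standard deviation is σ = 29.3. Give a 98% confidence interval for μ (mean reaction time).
(309.21, 329.99)

z-interval (σ known):
z* = 2.326 for 98% confidence

Margin of error = z* · σ/√n = 2.326 · 29.3/√43 = 10.39

CI: (319.6 - 10.39, 319.6 + 10.39) = (309.21, 329.99)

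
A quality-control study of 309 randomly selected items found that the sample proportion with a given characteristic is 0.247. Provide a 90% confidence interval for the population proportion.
(0.207, 0.287)

Proportion CI:
SE = √(p̂(1-p̂)/n) = √(0.247 · 0.753 / 309) = 0.02453

z* = 1.645
Margin = z* · SE = 1.645 · 0.02453 = 0.0404

CI: 0.247 ± 0.0404 = (0.207, 0.287)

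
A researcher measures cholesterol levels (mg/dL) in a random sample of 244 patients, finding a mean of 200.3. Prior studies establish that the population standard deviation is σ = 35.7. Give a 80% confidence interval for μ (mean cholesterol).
(197.37, 203.23)

z-interval (σ known):
z* = 1.282 for 80% confidence

Margin of error = z* · σ/√n = 1.282 · 35.7/√244 = 2.93

CI: (200.3 - 2.93, 200.3 + 2.93) = (197.37, 203.23)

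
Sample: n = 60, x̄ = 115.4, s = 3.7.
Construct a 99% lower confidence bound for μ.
μ ≥ 114.26

Lower bound (one-sided):
t* = 2.391 (one-sided for 99%)
Lower bound = x̄ - t* · s/√n = 115.4 - 2.391 · 3.7/√60 = 114.26

We are 99% confident that μ ≥ 114.26.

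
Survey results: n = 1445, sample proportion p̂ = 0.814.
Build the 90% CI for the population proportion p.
(0.797, 0.831)

Proportion CI:
SE = √(p̂(1-p̂)/n) = √(0.814 · 0.186 / 1445) = 0.01024

z* = 1.645
Margin = z* · SE = 1.645 · 0.01024 = 0.0168

CI: 0.814 ± 0.0168 = (0.797, 0.831)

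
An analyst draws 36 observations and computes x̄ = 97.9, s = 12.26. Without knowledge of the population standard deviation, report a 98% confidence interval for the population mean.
(92.92, 102.88)

t-interval (σ unknown):
df = n - 1 = 35
t* = 2.438 for 98% confidence

Margin of error = t* · s/√n = 2.438 · 12.26/√36 = 4.98

CI: (92.92, 102.88)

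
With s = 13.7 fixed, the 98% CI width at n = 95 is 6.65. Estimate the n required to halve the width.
n ≈ 380

CI width ∝ 1/√n
To reduce width by factor 2, need √n to grow by 2 → need 2² = 4 times as many samples.

Current: n = 95, width = 6.65
New: n = 380, width ≈ 3.28

Width reduced by factor of 6.65/3.28 = 2.03.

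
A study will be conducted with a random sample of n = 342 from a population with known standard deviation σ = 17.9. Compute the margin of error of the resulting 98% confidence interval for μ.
Margin of error = 2.25

Margin of error = z* · σ/√n
= 2.326 · 17.9/√342
= 2.326 · 17.9/18.4932
= 2.25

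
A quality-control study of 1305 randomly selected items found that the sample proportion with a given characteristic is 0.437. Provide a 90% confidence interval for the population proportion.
(0.414, 0.460)

Proportion CI:
SE = √(p̂(1-p̂)/n) = √(0.437 · 0.563 / 1305) = 0.01373

z* = 1.645
Margin = z* · SE = 1.645 · 0.01373 = 0.0226

CI: 0.437 ± 0.0226 = (0.414, 0.460)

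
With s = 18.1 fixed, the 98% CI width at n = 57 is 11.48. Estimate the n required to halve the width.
n ≈ 228

CI width ∝ 1/√n
To reduce width by factor 2, need √n to grow by 2 → need 2² = 4 times as many samples.

Current: n = 57, width = 11.48
New: n = 228, width ≈ 5.62

Width reduced by factor of 11.48/5.62 = 2.04.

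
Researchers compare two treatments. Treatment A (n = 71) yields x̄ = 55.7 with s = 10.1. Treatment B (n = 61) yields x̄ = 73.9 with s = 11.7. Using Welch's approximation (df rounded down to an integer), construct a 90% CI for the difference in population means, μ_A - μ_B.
(-21.38, -15.02)

Difference: x̄₁ - x̄₂ = -18.20
SE = √(s₁²/n₁ + s₂²/n₂) = √(10.1²/71 + 11.7²/61) = 1.9186
df = 119.45 → 119 (Welch–Satterthwaite, rounded down)
t* = 1.658

CI: -18.20 ± 1.658 · 1.9186 = -18.20 ± 3.18 = (-21.38, -15.02)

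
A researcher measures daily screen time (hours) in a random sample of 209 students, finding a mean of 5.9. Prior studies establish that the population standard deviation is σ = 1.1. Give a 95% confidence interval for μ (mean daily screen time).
(5.75, 6.05)

z-interval (σ known):
z* = 1.960 for 95% confidence

Margin of error = z* · σ/√n = 1.960 · 1.1/√209 = 0.15

CI: (5.9 - 0.15, 5.9 + 0.15) = (5.75, 6.05)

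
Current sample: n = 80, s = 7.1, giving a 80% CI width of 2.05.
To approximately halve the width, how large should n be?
n ≈ 320

CI width ∝ 1/√n
To reduce width by factor 2, need √n to grow by 2 → need 2² = 4 times as many samples.

Current: n = 80, width = 2.05
New: n = 320, width ≈ 1.02

Width reduced by factor of 2.05/1.02 = 2.01.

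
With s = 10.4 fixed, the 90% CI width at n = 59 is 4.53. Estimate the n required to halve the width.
n ≈ 236

CI width ∝ 1/√n
To reduce width by factor 2, need √n to grow by 2 → need 2² = 4 times as many samples.

Current: n = 59, width = 4.53
New: n = 236, width ≈ 2.24

Width reduced by factor of 4.53/2.24 = 2.02.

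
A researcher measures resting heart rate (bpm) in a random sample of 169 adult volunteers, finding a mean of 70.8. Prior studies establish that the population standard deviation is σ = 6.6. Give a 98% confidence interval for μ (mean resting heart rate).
(69.62, 71.98)

z-interval (σ known):
z* = 2.326 for 98% confidence

Margin of error = z* · σ/√n = 2.326 · 6.6/√169 = 1.18

CI: (70.8 - 1.18, 70.8 + 1.18) = (69.62, 71.98)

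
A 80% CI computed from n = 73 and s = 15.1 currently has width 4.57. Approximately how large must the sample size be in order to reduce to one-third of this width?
n ≈ 657

CI width ∝ 1/√n
To reduce width by factor 3, need √n to grow by 3 → need 3² = 9 times as many samples.

Current: n = 73, width = 4.57
New: n = 657, width ≈ 1.51

Width reduced by factor of 4.57/1.51 = 3.03.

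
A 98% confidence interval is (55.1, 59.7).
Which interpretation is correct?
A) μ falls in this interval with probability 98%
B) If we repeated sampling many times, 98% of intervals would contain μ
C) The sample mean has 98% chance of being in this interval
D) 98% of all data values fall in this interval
B

A) Wrong — μ is fixed; the randomness lives in the interval, not in μ.
B) Correct — this is the frequentist long-run coverage interpretation.
C) Wrong — x̄ is observed and sits in the interval by construction.
D) Wrong — a CI is about the parameter μ, not individual data values.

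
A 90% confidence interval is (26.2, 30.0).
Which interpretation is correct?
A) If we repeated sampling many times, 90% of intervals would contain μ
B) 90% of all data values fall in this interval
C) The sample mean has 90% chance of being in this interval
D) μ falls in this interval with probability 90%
A

A) Correct — this is the frequentist long-run coverage interpretation.
B) Wrong — a CI is about the parameter μ, not individual data values.
C) Wrong — x̄ is observed and sits in the interval by construction.
D) Wrong — μ is fixed; the randomness lives in the interval, not in μ.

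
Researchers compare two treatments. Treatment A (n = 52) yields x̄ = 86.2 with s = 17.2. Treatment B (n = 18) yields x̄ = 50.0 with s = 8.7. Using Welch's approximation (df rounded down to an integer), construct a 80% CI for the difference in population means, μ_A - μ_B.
(32.12, 40.28)

Difference: x̄₁ - x̄₂ = 36.20
SE = √(s₁²/n₁ + s₂²/n₂) = √(17.2²/52 + 8.7²/18) = 3.1455
df = 58.45 → 58 (Welch–Satterthwaite, rounded down)
t* = 1.296

CI: 36.20 ± 1.296 · 3.1455 = 36.20 ± 4.08 = (32.12, 40.28)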